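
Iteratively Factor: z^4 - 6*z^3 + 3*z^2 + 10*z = (z - 5)*(z^3 - z^2 - 2*z) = z*(z - 5)*(z^2 - z - 2) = z*(z - 5)*(z + 1)*(z - 2)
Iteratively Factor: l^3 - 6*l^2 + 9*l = (l - 3)*(l^2 - 3*l) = l*(l - 3)*(l - 3)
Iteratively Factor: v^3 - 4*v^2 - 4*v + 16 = (v - 4)*(v^2 - 4) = (v - 4)*(v - 2)*(v + 2)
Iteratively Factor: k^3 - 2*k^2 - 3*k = (k - 3)*(k^2 + k) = k*(k - 3)*(k + 1)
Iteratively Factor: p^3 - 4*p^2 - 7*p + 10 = (p - 1)*(p^2 - 3*p - 10) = (p - 5)*(p - 1)*(p + 2)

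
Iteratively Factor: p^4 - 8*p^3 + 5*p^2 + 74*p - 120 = (p - 2)*(p^3 - 6*p^2 - 7*p + 60) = (p - 2)*(p + 3)*(p^2 - 9*p + 20) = (p - 5)*(p - 2)*(p + 3)*(p - 4)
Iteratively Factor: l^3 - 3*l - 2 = (l - 2)*(l^2 + 2*l + 1) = (l - 2)*(l + 1)*(l + 1)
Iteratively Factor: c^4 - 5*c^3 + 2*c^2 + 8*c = (c - 4)*(c^3 - c^2 - 2*c) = (c - 4)*(c - 2)*(c^2 + c) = c*(c - 4)*(c - 2)*(c + 1)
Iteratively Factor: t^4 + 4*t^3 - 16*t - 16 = (t - 2)*(t^3 + 6*t^2 + 12*t + 8) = (t - 2)*(t + 2)*(t^2 + 4*t + 4) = (t - 2)*(t + 2)^2*(t + 2)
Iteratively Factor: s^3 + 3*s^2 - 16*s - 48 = (s - 4)*(s^2 + 7*s + 12) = (s - 4)*(s + 3)*(s + 4)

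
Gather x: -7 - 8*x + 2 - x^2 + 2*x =-x^2 - 6*x - 5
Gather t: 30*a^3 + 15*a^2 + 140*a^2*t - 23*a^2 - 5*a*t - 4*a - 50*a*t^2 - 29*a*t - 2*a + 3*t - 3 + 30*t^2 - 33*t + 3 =30*a^3 - 8*a^2 - 6*a + t^2*(30 - 50*a) + t*(140*a^2 - 34*a - 30)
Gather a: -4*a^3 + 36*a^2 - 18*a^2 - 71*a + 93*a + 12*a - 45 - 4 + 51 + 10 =-4*a^3 + 18*a^2 + 34*a + 12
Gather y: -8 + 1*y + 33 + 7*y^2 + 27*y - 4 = 7*y^2 + 28*y + 21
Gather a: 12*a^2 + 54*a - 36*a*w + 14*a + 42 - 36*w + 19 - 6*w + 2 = 12*a^2 + a*(68 - 36*w) - 42*w + 63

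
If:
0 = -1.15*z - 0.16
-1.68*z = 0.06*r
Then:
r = 3.90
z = -0.14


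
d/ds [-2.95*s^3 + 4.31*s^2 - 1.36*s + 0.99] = -8.85*s^2 + 8.62*s - 1.36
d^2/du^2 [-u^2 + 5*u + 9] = -2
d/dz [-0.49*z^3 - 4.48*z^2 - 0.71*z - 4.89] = -1.47*z^2 - 8.96*z - 0.71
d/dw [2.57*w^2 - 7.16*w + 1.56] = 5.14*w - 7.16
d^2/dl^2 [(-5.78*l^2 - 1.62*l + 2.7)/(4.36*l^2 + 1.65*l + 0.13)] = (-1.13686837721616e-13*l^4 + 21.5715359999999*l^3 + 327.612144*l^2 + 122.052096*l + 12.140396)/(82.881856*l^6 + 94.09752*l^5 + 43.024044*l^4 + 10.103445*l^3 + 1.282827*l^2 + 0.083655*l + 0.002197)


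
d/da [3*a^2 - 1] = 6*a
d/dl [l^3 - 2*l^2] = l*(3*l - 4)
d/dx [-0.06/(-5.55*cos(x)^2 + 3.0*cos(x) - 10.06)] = (0.666*cos(x) - 0.18)*sin(x)/(5.55*cos(x)^2 - 3.0*cos(x) + 10.06)^2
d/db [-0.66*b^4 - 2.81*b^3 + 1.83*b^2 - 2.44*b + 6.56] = -2.64*b^3 - 8.43*b^2 + 3.66*b - 2.44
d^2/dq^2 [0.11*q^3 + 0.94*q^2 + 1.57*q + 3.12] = 0.66*q + 1.88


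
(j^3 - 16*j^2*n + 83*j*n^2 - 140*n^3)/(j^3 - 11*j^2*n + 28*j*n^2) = (j - 5*n)/j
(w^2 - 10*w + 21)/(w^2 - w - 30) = (-w^2 + 10*w - 21)/(-w^2 + w + 30)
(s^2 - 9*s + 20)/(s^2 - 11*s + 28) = (s - 5)/(s - 7)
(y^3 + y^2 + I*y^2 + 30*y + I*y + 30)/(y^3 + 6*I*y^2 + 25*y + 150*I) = (y + 1)/(y + 5*I)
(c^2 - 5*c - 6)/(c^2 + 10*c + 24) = (c^2 - 5*c - 6)/(c^2 + 10*c + 24)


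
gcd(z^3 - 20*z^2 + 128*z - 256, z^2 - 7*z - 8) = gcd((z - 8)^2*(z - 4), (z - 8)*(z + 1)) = z - 8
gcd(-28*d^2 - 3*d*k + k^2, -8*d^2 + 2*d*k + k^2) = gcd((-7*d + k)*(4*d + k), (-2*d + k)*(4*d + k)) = 4*d + k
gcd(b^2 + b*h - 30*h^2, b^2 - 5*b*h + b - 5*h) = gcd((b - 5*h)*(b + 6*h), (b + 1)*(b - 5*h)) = b - 5*h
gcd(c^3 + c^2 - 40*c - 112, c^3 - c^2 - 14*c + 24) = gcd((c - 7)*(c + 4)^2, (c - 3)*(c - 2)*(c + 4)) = c + 4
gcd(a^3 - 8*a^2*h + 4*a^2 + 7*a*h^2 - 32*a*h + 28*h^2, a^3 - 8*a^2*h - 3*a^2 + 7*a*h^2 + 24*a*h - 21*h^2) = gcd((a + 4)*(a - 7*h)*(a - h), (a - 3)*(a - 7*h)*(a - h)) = a^2 - 8*a*h + 7*h^2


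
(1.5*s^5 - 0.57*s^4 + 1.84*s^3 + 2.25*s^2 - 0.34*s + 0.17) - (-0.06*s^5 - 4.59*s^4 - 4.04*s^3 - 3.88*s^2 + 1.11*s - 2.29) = 1.56*s^5 + 4.02*s^4 + 5.88*s^3 + 6.13*s^2 - 1.45*s + 2.46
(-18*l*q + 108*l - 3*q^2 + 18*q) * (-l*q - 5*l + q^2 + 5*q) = 18*l^2*q^2 - 18*l^2*q - 540*l^2 - 15*l*q^3 + 15*l*q^2 + 450*l*q - 3*q^4 + 3*q^3 + 90*q^2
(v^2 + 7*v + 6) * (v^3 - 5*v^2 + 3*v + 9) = v^5 + 2*v^4 - 26*v^3 + 81*v + 54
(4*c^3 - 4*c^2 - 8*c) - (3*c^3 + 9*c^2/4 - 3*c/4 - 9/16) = c^3 - 25*c^2/4 - 29*c/4 + 9/16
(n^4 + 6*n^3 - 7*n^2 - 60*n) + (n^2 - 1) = n^4 + 6*n^3 - 6*n^2 - 60*n - 1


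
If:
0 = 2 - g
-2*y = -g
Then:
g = 2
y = 1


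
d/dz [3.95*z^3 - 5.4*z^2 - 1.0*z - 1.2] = 11.85*z^2 - 10.8*z - 1.0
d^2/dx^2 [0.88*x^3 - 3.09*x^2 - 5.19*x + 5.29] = 5.28*x - 6.18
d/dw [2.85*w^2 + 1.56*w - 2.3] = 5.7*w + 1.56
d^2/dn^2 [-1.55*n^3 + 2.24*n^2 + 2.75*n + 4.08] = 4.48 - 9.3*n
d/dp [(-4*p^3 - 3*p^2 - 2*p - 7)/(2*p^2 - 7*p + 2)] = (-8*p^4 + 56*p^3 + p^2 + 16*p - 53)/(4*p^4 - 28*p^3 + 57*p^2 - 28*p + 4)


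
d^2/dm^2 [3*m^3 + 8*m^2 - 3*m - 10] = 18*m + 16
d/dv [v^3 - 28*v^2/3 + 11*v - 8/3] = 3*v^2 - 56*v/3 + 11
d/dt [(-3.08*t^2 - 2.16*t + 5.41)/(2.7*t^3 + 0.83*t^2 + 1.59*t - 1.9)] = (8.316*t^4 + 11.664*t^3 - 46.9254*t^2 + 2.7234*t - 4.4979)/(7.29*t^6 + 4.482*t^5 + 9.2749*t^4 - 7.6206*t^3 - 0.6259*t^2 - 6.042*t + 3.61)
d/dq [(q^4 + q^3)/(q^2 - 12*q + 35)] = q^2*(-2*q*(q - 6)*(q + 1) + (4*q + 3)*(q^2 - 12*q + 35))/(q^2 - 12*q + 35)^2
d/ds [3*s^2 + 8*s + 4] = 6*s + 8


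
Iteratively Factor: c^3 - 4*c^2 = (c - 4)*(c^2) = c*(c - 4)*(c)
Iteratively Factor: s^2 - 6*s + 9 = (s - 3)*(s - 3)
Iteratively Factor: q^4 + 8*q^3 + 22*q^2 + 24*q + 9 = (q + 1)*(q^3 + 7*q^2 + 15*q + 9) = (q + 1)*(q + 3)*(q^2 + 4*q + 3) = (q + 1)^2*(q + 3)*(q + 3)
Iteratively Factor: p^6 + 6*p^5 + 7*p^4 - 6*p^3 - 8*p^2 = (p + 4)*(p^5 + 2*p^4 - p^3 - 2*p^2) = (p - 1)*(p + 4)*(p^4 + 3*p^3 + 2*p^2) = p*(p - 1)*(p + 4)*(p^3 + 3*p^2 + 2*p) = p^2*(p - 1)*(p + 4)*(p^2 + 3*p + 2) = p^2*(p - 1)*(p + 2)*(p + 4)*(p + 1)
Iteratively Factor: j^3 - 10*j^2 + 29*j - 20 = (j - 4)*(j^2 - 6*j + 5) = (j - 4)*(j - 1)*(j - 5)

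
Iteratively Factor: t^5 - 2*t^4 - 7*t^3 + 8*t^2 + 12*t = (t)*(t^4 - 2*t^3 - 7*t^2 + 8*t + 12) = t*(t - 2)*(t^3 - 7*t - 6) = t*(t - 2)*(t + 2)*(t^2 - 2*t - 3) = t*(t - 2)*(t + 1)*(t + 2)*(t - 3)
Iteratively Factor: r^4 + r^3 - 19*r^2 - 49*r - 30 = (r - 5)*(r^3 + 6*r^2 + 11*r + 6) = (r - 5)*(r + 2)*(r^2 + 4*r + 3) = (r - 5)*(r + 2)*(r + 3)*(r + 1)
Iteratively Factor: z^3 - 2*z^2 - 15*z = (z)*(z^2 - 2*z - 15) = z*(z - 5)*(z + 3)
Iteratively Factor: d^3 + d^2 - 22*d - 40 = (d - 5)*(d^2 + 6*d + 8) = (d - 5)*(d + 4)*(d + 2)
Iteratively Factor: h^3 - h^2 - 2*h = (h)*(h^2 - h - 2) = h*(h + 1)*(h - 2)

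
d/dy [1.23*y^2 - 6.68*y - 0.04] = 2.46*y - 6.68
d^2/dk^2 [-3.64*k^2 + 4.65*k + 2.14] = -7.28000000000000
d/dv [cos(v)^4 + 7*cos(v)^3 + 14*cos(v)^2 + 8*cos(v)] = -(-21*sin(v)^2 + 31*cos(v) + cos(3*v) + 29)*sin(v)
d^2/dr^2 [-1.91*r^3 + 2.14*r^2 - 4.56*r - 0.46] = 4.28 - 11.46*r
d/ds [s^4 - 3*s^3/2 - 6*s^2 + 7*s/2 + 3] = 4*s^3 - 9*s^2/2 - 12*s + 7/2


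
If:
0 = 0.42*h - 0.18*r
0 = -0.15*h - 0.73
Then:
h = -4.87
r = -11.36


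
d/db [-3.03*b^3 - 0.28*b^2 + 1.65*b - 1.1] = -9.09*b^2 - 0.56*b + 1.65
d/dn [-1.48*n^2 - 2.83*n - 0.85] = -2.96*n - 2.83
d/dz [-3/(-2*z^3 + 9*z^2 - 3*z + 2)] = 9*(-2*z^2 + 6*z - 1)/(2*z^3 - 9*z^2 + 3*z - 2)^2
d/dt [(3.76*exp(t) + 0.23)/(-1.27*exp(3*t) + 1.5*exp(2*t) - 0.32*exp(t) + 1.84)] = (9.5504*exp(3*t) - 4.7637*exp(2*t) - 0.69*exp(t) + 6.992)*exp(t)/(1.6129*exp(6*t) - 3.81*exp(5*t) + 3.0628*exp(4*t) - 5.6336*exp(3*t) + 5.6224*exp(2*t) - 1.1776*exp(t) + 3.3856)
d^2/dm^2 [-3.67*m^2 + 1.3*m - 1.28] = -7.34000000000000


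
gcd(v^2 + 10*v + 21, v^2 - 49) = v + 7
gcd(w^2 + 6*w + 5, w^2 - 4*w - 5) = w + 1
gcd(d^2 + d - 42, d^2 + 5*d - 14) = d + 7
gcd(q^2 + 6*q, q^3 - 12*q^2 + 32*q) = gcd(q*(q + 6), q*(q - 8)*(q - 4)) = q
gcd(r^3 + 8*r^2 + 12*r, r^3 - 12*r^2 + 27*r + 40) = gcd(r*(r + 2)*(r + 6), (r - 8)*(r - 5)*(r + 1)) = 1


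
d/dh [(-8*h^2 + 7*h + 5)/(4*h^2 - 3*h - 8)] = (-4*h^2 + 88*h - 41)/(16*h^4 - 24*h^3 - 55*h^2 + 48*h + 64)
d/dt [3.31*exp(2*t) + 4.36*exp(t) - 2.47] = (6.62*exp(t) + 4.36)*exp(t)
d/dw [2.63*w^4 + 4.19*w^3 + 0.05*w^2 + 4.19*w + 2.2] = 10.52*w^3 + 12.57*w^2 + 0.1*w + 4.19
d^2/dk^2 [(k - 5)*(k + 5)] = 2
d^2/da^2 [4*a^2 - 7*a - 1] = 8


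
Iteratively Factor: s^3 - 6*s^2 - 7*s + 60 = (s - 5)*(s^2 - s - 12) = (s - 5)*(s - 4)*(s + 3)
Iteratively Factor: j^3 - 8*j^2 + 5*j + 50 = (j - 5)*(j^2 - 3*j - 10) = (j - 5)*(j + 2)*(j - 5)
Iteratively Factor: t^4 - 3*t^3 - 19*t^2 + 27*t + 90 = (t - 5)*(t^3 + 2*t^2 - 9*t - 18) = (t - 5)*(t + 3)*(t^2 - t - 6) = (t - 5)*(t + 2)*(t + 3)*(t - 3)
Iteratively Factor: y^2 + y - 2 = (y - 1)*(y + 2)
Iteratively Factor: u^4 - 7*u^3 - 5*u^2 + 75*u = (u)*(u^3 - 7*u^2 - 5*u + 75) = u*(u - 5)*(u^2 - 2*u - 15) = u*(u - 5)*(u + 3)*(u - 5)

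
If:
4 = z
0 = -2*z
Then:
No Solution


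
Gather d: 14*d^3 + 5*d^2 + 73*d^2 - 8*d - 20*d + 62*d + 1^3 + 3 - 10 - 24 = 14*d^3 + 78*d^2 + 34*d - 30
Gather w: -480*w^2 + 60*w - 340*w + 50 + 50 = -480*w^2 - 280*w + 100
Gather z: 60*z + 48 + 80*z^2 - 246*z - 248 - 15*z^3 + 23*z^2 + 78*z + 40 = -15*z^3 + 103*z^2 - 108*z - 160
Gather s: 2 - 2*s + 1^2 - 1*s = 3 - 3*s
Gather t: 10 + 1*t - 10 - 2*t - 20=-t - 20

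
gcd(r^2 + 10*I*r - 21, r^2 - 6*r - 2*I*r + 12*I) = 1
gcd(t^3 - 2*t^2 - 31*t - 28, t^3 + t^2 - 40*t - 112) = t^2 - 3*t - 28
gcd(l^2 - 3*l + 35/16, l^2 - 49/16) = l - 7/4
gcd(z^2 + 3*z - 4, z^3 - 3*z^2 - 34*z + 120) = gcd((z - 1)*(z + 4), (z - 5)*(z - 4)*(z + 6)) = 1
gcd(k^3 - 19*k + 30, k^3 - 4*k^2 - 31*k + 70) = k^2 + 3*k - 10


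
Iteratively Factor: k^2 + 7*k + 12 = (k + 4)*(k + 3)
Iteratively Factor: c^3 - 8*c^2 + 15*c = (c)*(c^2 - 8*c + 15) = c*(c - 3)*(c - 5)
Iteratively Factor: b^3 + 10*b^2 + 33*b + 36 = (b + 3)*(b^2 + 7*b + 12) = (b + 3)^2*(b + 4)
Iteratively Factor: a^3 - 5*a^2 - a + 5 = (a - 5)*(a^2 - 1) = (a - 5)*(a - 1)*(a + 1)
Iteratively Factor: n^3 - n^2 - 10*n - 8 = (n - 4)*(n^2 + 3*n + 2) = (n - 4)*(n + 2)*(n + 1)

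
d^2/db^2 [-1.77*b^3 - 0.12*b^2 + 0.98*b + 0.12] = -10.62*b - 0.24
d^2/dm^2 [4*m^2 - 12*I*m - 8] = 8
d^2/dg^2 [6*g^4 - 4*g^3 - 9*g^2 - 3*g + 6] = 72*g^2 - 24*g - 18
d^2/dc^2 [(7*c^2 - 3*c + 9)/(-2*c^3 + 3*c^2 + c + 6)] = 2*(-28*c^6 + 36*c^5 - 312*c^4 - 102*c^3 + 405*c^2 - 567*c - 117)/(8*c^9 - 36*c^8 + 42*c^7 - 63*c^6 + 195*c^5 - 99*c^4 + 107*c^3 - 342*c^2 - 108*c - 216)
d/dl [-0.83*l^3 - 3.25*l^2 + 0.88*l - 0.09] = -2.49*l^2 - 6.5*l + 0.88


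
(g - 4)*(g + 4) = g^2 - 16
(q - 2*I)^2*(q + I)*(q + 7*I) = q^4 + 4*I*q^3 + 21*q^2 - 4*I*q + 28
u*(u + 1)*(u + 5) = u^3 + 6*u^2 + 5*u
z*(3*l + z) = 3*l*z + z^2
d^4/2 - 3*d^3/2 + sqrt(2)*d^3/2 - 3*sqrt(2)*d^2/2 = d^2*(d/2 + sqrt(2)/2)*(d - 3)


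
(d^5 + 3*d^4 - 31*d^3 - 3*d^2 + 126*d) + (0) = d^5 + 3*d^4 - 31*d^3 - 3*d^2 + 126*d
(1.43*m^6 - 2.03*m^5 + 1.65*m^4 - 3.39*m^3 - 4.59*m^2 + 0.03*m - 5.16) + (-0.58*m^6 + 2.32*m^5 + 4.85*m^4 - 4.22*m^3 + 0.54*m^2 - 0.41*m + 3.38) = 0.85*m^6 + 0.29*m^5 + 6.5*m^4 - 7.61*m^3 - 4.05*m^2 - 0.38*m - 1.78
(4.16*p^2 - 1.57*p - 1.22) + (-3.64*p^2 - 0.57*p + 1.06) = 0.52*p^2 - 2.14*p - 0.16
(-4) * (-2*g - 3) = 8*g + 12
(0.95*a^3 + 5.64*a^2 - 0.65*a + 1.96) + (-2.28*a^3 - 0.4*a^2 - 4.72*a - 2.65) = -1.33*a^3 + 5.24*a^2 - 5.37*a - 0.69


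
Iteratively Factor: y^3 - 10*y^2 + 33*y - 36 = (y - 3)*(y^2 - 7*y + 12) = (y - 4)*(y - 3)*(y - 3)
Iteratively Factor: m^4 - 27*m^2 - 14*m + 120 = (m - 2)*(m^3 + 2*m^2 - 23*m - 60) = (m - 5)*(m - 2)*(m^2 + 7*m + 12) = (m - 5)*(m - 2)*(m + 4)*(m + 3)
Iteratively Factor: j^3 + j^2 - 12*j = (j + 4)*(j^2 - 3*j) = (j - 3)*(j + 4)*(j)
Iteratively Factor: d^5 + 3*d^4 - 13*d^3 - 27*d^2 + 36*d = (d - 1)*(d^4 + 4*d^3 - 9*d^2 - 36*d) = (d - 3)*(d - 1)*(d^3 + 7*d^2 + 12*d) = d*(d - 3)*(d - 1)*(d^2 + 7*d + 12) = d*(d - 3)*(d - 1)*(d + 3)*(d + 4)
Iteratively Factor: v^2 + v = (v + 1)*(v)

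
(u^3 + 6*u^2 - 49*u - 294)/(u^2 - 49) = u + 6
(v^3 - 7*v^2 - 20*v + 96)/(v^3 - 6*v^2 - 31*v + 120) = (v + 4)/(v + 5)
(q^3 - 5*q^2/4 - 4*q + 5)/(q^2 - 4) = q - 5/4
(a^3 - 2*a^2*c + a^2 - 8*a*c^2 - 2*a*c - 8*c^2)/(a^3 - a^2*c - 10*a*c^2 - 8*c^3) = (a + 1)/(a + c)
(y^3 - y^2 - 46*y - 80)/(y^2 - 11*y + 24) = (y^2 + 7*y + 10)/(y - 3)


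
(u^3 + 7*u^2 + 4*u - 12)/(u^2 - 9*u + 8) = (u^2 + 8*u + 12)/(u - 8)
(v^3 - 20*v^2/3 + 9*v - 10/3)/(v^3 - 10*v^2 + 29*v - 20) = (v - 2/3)/(v - 4)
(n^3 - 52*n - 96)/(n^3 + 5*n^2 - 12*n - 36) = (n - 8)/(n - 3)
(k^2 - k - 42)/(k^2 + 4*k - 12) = (k - 7)/(k - 2)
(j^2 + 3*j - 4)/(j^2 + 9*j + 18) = (j^2 + 3*j - 4)/(j^2 + 9*j + 18)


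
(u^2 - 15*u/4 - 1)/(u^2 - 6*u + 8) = (u + 1/4)/(u - 2)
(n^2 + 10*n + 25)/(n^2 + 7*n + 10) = (n + 5)/(n + 2)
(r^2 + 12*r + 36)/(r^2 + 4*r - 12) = (r + 6)/(r - 2)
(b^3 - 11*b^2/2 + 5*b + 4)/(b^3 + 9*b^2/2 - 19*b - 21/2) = (b^2 - 6*b + 8)/(b^2 + 4*b - 21)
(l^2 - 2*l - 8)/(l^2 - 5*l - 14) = (l - 4)/(l - 7)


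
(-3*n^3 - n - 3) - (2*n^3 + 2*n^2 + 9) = -5*n^3 - 2*n^2 - n - 12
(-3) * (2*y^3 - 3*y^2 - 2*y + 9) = -6*y^3 + 9*y^2 + 6*y - 27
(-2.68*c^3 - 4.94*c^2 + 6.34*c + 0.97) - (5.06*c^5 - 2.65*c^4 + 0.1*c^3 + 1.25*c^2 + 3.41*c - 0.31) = -5.06*c^5 + 2.65*c^4 - 2.78*c^3 - 6.19*c^2 + 2.93*c + 1.28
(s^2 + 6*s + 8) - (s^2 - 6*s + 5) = 12*s + 3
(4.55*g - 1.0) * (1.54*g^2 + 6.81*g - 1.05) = 7.007*g^3 + 29.4455*g^2 - 11.5875*g + 1.05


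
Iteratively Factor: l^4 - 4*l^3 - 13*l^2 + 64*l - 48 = (l - 4)*(l^3 - 13*l + 12) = (l - 4)*(l - 3)*(l^2 + 3*l - 4) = (l - 4)*(l - 3)*(l - 1)*(l + 4)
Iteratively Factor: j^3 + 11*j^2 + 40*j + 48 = (j + 3)*(j^2 + 8*j + 16) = (j + 3)*(j + 4)*(j + 4)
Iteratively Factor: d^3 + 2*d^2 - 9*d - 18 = (d + 2)*(d^2 - 9) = (d - 3)*(d + 2)*(d + 3)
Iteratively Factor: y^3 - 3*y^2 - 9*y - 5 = (y + 1)*(y^2 - 4*y - 5) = (y - 5)*(y + 1)*(y + 1)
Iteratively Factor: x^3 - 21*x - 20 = (x + 1)*(x^2 - x - 20) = (x - 5)*(x + 1)*(x + 4)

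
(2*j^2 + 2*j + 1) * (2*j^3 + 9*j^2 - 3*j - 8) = 4*j^5 + 22*j^4 + 14*j^3 - 13*j^2 - 19*j - 8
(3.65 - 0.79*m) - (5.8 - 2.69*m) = 1.9*m - 2.15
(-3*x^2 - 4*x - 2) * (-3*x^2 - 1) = 9*x^4 + 12*x^3 + 9*x^2 + 4*x + 2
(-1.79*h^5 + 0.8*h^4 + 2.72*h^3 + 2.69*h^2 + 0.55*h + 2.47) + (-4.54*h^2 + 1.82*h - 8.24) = -1.79*h^5 + 0.8*h^4 + 2.72*h^3 - 1.85*h^2 + 2.37*h - 5.77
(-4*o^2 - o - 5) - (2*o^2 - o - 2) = -6*o^2 - 3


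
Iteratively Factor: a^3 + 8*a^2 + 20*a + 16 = (a + 2)*(a^2 + 6*a + 8) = (a + 2)*(a + 4)*(a + 2)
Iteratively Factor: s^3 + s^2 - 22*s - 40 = (s + 4)*(s^2 - 3*s - 10) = (s + 2)*(s + 4)*(s - 5)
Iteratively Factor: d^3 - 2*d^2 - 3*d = (d - 3)*(d^2 + d) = (d - 3)*(d + 1)*(d)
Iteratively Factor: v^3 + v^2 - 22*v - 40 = (v - 5)*(v^2 + 6*v + 8) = (v - 5)*(v + 4)*(v + 2)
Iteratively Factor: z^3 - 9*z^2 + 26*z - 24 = (z - 2)*(z^2 - 7*z + 12) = (z - 4)*(z - 2)*(z - 3)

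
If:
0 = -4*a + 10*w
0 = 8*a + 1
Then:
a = -1/8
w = -1/20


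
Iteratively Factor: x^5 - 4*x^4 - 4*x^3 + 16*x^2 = (x - 4)*(x^4 - 4*x^2) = (x - 4)*(x - 2)*(x^3 + 2*x^2) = (x - 4)*(x - 2)*(x + 2)*(x^2) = x*(x - 4)*(x - 2)*(x + 2)*(x)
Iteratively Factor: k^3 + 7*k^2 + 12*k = (k)*(k^2 + 7*k + 12) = k*(k + 4)*(k + 3)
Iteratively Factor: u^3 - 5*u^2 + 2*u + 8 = (u - 4)*(u^2 - u - 2) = (u - 4)*(u - 2)*(u + 1)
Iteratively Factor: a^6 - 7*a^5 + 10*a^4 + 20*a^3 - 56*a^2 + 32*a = (a - 4)*(a^5 - 3*a^4 - 2*a^3 + 12*a^2 - 8*a) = (a - 4)*(a - 2)*(a^4 - a^3 - 4*a^2 + 4*a) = a*(a - 4)*(a - 2)*(a^3 - a^2 - 4*a + 4) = a*(a - 4)*(a - 2)*(a + 2)*(a^2 - 3*a + 2) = a*(a - 4)*(a - 2)*(a - 1)*(a + 2)*(a - 2)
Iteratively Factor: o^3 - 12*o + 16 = (o - 2)*(o^2 + 2*o - 8) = (o - 2)^2*(o + 4)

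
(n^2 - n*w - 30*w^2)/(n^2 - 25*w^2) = (-n + 6*w)/(-n + 5*w)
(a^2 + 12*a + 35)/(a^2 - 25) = (a + 7)/(a - 5)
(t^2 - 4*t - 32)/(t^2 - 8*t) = (t + 4)/t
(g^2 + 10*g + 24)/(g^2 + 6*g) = (g + 4)/g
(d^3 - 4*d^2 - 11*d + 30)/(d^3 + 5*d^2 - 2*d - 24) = (d - 5)/(d + 4)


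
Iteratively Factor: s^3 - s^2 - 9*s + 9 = (s - 3)*(s^2 + 2*s - 3) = (s - 3)*(s + 3)*(s - 1)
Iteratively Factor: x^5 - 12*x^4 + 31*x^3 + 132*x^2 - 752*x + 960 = (x - 3)*(x^4 - 9*x^3 + 4*x^2 + 144*x - 320) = (x - 3)*(x + 4)*(x^3 - 13*x^2 + 56*x - 80) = (x - 5)*(x - 3)*(x + 4)*(x^2 - 8*x + 16) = (x - 5)*(x - 4)*(x - 3)*(x + 4)*(x - 4)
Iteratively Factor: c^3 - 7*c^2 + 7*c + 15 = (c - 3)*(c^2 - 4*c - 5) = (c - 3)*(c + 1)*(c - 5)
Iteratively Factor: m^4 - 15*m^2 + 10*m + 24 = (m + 4)*(m^3 - 4*m^2 + m + 6) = (m - 2)*(m + 4)*(m^2 - 2*m - 3) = (m - 3)*(m - 2)*(m + 4)*(m + 1)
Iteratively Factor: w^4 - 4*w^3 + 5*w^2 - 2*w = (w - 1)*(w^3 - 3*w^2 + 2*w) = w*(w - 1)*(w^2 - 3*w + 2) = w*(w - 2)*(w - 1)*(w - 1)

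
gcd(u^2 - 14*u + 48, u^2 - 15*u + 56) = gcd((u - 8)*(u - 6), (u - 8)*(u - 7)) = u - 8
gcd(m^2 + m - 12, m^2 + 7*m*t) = 1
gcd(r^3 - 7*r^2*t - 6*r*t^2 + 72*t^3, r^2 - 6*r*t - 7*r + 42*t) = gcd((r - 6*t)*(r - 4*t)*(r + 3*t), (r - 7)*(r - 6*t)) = r - 6*t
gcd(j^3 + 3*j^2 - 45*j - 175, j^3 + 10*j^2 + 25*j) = j^2 + 10*j + 25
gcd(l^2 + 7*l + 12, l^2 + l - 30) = 1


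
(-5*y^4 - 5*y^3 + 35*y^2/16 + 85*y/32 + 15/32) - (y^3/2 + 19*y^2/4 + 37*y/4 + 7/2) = -5*y^4 - 11*y^3/2 - 41*y^2/16 - 211*y/32 - 97/32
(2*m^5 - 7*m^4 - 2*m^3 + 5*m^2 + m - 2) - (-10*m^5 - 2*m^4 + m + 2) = 12*m^5 - 5*m^4 - 2*m^3 + 5*m^2 - 4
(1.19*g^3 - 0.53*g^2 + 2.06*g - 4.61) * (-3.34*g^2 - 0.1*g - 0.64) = -3.9746*g^5 + 1.6512*g^4 - 7.589*g^3 + 15.5306*g^2 - 0.8574*g + 2.9504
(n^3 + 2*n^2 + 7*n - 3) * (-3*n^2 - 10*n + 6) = -3*n^5 - 16*n^4 - 35*n^3 - 49*n^2 + 72*n - 18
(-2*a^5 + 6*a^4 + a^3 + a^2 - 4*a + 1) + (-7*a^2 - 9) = -2*a^5 + 6*a^4 + a^3 - 6*a^2 - 4*a - 8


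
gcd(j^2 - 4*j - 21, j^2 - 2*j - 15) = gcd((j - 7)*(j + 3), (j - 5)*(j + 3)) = j + 3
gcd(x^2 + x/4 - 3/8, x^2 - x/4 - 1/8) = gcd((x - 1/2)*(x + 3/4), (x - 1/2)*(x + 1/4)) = x - 1/2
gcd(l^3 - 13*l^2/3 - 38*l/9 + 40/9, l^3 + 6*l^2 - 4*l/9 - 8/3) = l - 2/3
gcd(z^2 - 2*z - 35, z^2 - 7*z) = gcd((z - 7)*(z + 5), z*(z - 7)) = z - 7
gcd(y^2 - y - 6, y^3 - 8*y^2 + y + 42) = y^2 - y - 6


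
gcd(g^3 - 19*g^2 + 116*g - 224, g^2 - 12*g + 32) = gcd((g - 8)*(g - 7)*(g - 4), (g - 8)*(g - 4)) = g^2 - 12*g + 32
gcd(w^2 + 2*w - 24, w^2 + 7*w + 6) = w + 6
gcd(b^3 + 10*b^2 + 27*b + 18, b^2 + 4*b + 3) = b^2 + 4*b + 3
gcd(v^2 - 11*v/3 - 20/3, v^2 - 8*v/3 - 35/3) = v - 5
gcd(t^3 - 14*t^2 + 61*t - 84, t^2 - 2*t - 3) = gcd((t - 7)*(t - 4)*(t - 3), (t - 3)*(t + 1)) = t - 3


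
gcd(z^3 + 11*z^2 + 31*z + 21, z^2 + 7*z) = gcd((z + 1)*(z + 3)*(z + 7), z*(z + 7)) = z + 7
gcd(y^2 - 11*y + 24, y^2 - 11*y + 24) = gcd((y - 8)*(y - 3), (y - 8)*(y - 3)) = y^2 - 11*y + 24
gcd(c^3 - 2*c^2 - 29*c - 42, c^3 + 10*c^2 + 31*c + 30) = c^2 + 5*c + 6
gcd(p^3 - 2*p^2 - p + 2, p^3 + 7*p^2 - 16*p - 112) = 1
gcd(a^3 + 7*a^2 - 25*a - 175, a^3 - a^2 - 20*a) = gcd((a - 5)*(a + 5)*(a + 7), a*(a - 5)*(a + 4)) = a - 5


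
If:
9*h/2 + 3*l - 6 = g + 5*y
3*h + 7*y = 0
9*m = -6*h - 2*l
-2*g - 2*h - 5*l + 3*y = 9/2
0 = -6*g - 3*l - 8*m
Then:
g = 73743/15428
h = 4533/1102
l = -1467/266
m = -5850/3857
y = -13599/7714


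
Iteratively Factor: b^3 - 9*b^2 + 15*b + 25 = (b + 1)*(b^2 - 10*b + 25) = (b - 5)*(b + 1)*(b - 5)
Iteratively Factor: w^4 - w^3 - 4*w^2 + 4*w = (w + 2)*(w^3 - 3*w^2 + 2*w) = (w - 2)*(w + 2)*(w^2 - w) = w*(w - 2)*(w + 2)*(w - 1)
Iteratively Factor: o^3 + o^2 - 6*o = (o)*(o^2 + o - 6) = o*(o + 3)*(o - 2)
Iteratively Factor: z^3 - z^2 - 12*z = (z + 3)*(z^2 - 4*z) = z*(z + 3)*(z - 4)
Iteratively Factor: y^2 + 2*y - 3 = (y + 3)*(y - 1)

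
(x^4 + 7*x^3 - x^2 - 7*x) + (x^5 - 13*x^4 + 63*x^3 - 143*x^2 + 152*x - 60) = x^5 - 12*x^4 + 70*x^3 - 144*x^2 + 145*x - 60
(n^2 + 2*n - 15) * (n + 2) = n^3 + 4*n^2 - 11*n - 30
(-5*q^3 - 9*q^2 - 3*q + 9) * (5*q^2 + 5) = -25*q^5 - 45*q^4 - 40*q^3 - 15*q + 45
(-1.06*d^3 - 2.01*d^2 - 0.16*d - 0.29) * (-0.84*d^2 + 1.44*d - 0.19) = 0.8904*d^5 + 0.162*d^4 - 2.5586*d^3 + 0.3951*d^2 - 0.3872*d + 0.0551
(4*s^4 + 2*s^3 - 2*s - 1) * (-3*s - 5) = -12*s^5 - 26*s^4 - 10*s^3 + 6*s^2 + 13*s + 5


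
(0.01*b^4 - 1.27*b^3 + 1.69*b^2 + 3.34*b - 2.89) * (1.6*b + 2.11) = 0.016*b^5 - 2.0109*b^4 + 0.0243000000000002*b^3 + 8.9099*b^2 + 2.4234*b - 6.0979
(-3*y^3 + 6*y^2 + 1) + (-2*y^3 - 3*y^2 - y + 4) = -5*y^3 + 3*y^2 - y + 5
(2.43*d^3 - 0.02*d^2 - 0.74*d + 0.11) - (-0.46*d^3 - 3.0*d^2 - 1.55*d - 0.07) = 2.89*d^3 + 2.98*d^2 + 0.81*d + 0.18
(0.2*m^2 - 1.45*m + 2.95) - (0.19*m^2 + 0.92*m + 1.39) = 0.01*m^2 - 2.37*m + 1.56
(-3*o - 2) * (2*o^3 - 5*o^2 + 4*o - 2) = -6*o^4 + 11*o^3 - 2*o^2 - 2*o + 4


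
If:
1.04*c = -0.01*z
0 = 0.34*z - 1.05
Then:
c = -0.03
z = 3.09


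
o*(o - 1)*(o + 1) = o^3 - o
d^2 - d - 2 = (d - 2)*(d + 1)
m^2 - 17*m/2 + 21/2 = (m - 7)*(m - 3/2)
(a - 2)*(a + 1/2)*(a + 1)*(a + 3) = a^4 + 5*a^3/2 - 4*a^2 - 17*a/2 - 3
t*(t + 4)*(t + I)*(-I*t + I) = -I*t^4 + t^3 - 3*I*t^3 + 3*t^2 + 4*I*t^2 - 4*t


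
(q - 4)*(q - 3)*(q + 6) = q^3 - q^2 - 30*q + 72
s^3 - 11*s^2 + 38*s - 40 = (s - 5)*(s - 4)*(s - 2)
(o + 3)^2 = o^2 + 6*o + 9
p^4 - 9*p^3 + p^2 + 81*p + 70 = (p - 7)*(p - 5)*(p + 1)*(p + 2)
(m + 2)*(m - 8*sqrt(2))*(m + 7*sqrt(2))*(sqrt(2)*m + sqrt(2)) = sqrt(2)*m^4 - 2*m^3 + 3*sqrt(2)*m^3 - 110*sqrt(2)*m^2 - 6*m^2 - 336*sqrt(2)*m - 4*m - 224*sqrt(2)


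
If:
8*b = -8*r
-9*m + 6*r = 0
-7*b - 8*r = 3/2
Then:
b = 3/2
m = -1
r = -3/2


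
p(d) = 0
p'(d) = 0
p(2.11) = 0.00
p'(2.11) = 0.00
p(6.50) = 0.00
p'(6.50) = 0.00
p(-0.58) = 0.00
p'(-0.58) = 0.00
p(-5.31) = 0.00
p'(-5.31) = 0.00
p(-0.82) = 0.00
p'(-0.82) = 0.00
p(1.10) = 0.00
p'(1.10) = 0.00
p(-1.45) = 0.00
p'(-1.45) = 0.00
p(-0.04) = 0.00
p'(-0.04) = 0.00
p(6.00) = 0.00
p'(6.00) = 0.00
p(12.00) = 0.00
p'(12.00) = 0.00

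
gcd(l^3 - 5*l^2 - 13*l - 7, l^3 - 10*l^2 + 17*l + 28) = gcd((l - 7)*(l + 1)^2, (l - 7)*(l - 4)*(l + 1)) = l^2 - 6*l - 7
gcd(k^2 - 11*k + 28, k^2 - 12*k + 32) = k - 4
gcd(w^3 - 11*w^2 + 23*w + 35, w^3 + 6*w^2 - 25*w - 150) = w - 5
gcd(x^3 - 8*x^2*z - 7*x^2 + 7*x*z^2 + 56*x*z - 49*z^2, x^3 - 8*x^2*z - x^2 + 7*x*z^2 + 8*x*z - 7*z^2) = x^2 - 8*x*z + 7*z^2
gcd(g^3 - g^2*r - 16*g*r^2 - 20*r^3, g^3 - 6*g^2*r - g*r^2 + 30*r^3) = -g^2 + 3*g*r + 10*r^2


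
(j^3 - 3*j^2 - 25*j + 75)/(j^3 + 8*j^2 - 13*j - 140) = (j^2 - 8*j + 15)/(j^2 + 3*j - 28)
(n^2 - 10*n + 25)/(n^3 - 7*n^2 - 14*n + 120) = (n - 5)/(n^2 - 2*n - 24)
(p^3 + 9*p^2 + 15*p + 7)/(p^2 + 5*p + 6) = (p^3 + 9*p^2 + 15*p + 7)/(p^2 + 5*p + 6)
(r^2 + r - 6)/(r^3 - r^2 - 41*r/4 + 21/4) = 4*(r - 2)/(4*r^2 - 16*r + 7)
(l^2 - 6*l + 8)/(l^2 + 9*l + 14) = (l^2 - 6*l + 8)/(l^2 + 9*l + 14)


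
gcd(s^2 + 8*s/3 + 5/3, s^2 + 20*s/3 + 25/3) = s + 5/3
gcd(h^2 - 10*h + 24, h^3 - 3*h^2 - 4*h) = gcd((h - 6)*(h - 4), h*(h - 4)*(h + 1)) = h - 4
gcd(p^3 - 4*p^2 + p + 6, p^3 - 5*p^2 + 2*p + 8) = p^2 - p - 2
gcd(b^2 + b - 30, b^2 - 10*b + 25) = b - 5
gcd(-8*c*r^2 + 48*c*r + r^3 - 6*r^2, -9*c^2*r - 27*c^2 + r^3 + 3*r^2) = 1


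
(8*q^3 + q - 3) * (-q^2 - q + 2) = -8*q^5 - 8*q^4 + 15*q^3 + 2*q^2 + 5*q - 6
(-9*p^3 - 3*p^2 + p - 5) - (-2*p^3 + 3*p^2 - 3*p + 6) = -7*p^3 - 6*p^2 + 4*p - 11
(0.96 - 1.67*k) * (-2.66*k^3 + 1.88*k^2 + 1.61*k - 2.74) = 4.4422*k^4 - 5.6932*k^3 - 0.8839*k^2 + 6.1214*k - 2.6304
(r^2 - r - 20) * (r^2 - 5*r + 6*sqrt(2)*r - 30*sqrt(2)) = r^4 - 6*r^3 + 6*sqrt(2)*r^3 - 36*sqrt(2)*r^2 - 15*r^2 - 90*sqrt(2)*r + 100*r + 600*sqrt(2)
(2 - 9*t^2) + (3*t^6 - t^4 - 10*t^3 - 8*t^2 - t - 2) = 3*t^6 - t^4 - 10*t^3 - 17*t^2 - t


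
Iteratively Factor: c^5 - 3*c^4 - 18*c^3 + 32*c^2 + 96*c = (c - 4)*(c^4 + c^3 - 14*c^2 - 24*c) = c*(c - 4)*(c^3 + c^2 - 14*c - 24) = c*(c - 4)*(c + 3)*(c^2 - 2*c - 8) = c*(c - 4)^2*(c + 3)*(c + 2)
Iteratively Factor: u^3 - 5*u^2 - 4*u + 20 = (u - 2)*(u^2 - 3*u - 10) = (u - 2)*(u + 2)*(u - 5)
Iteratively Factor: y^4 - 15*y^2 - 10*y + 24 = (y - 4)*(y^3 + 4*y^2 + y - 6) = (y - 4)*(y + 3)*(y^2 + y - 2) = (y - 4)*(y + 2)*(y + 3)*(y - 1)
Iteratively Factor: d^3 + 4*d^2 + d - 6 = (d - 1)*(d^2 + 5*d + 6) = (d - 1)*(d + 3)*(d + 2)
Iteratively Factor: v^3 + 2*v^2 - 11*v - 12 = (v - 3)*(v^2 + 5*v + 4) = (v - 3)*(v + 4)*(v + 1)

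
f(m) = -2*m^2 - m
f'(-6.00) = 23.00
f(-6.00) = -66.00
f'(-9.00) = 35.00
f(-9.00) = -153.00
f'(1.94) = -8.76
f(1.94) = -9.47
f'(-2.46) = 8.84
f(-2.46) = -9.64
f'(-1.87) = 6.48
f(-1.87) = -5.12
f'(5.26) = -22.04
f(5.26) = -60.60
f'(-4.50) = 17.00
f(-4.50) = -36.00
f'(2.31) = -10.24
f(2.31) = -12.98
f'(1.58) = -7.32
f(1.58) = -6.57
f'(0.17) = -1.68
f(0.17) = -0.23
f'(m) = -4*m - 1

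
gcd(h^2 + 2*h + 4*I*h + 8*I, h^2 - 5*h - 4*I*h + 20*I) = 1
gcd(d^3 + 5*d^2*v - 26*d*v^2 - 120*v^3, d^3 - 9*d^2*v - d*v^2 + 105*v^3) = -d + 5*v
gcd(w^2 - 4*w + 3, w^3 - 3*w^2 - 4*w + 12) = w - 3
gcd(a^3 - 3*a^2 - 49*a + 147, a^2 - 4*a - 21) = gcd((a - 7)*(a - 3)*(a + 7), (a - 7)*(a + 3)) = a - 7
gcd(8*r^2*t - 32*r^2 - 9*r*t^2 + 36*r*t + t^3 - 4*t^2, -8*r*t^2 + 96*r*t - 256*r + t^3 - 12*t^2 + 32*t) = 8*r*t - 32*r - t^2 + 4*t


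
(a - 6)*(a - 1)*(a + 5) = a^3 - 2*a^2 - 29*a + 30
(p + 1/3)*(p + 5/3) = p^2 + 2*p + 5/9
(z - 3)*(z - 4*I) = z^2 - 3*z - 4*I*z + 12*I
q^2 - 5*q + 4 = (q - 4)*(q - 1)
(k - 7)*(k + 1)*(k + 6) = k^3 - 43*k - 42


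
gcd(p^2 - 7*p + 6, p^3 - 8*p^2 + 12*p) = p - 6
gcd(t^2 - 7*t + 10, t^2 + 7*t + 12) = 1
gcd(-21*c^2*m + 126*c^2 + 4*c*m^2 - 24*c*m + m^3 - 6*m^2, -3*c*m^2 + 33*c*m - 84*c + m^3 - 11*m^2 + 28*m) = 3*c - m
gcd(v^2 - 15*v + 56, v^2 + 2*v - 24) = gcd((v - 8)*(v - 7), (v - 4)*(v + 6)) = 1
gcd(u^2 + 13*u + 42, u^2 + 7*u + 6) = u + 6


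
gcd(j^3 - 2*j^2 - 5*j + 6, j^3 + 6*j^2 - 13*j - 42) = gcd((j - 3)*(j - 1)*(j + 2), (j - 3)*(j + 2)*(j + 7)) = j^2 - j - 6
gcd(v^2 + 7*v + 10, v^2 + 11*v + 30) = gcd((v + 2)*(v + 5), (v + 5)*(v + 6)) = v + 5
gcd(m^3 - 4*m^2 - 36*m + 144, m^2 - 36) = m^2 - 36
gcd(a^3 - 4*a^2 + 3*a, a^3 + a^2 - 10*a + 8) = a - 1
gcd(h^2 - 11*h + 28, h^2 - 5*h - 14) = h - 7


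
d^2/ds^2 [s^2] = 2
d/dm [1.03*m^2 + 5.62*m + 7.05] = 2.06*m + 5.62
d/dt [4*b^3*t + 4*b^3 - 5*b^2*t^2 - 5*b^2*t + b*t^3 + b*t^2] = b*(4*b^2 - 10*b*t - 5*b + 3*t^2 + 2*t)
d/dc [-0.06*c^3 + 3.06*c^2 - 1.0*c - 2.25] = -0.18*c^2 + 6.12*c - 1.0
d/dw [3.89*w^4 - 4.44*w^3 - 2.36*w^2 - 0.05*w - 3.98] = 15.56*w^3 - 13.32*w^2 - 4.72*w - 0.05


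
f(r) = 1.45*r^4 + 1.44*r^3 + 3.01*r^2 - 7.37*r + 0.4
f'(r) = 5.8*r^3 + 4.32*r^2 + 6.02*r - 7.37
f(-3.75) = 281.17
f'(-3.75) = -275.05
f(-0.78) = 7.83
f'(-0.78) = -12.19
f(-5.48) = 1201.85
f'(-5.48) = -865.11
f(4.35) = 663.02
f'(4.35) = 577.98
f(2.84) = 131.06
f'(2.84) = 177.43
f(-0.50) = 4.75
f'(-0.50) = -10.02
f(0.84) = -2.09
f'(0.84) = 4.17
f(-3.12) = 146.36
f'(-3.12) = -160.25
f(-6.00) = 1721.14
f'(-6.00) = -1140.77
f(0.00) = 0.40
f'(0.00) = -7.37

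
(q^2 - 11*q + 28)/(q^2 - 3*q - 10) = (-q^2 + 11*q - 28)/(-q^2 + 3*q + 10)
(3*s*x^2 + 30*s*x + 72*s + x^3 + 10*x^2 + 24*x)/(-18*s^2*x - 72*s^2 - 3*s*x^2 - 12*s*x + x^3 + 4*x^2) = (x + 6)/(-6*s + x)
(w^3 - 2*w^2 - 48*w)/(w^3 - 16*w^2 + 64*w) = (w + 6)/(w - 8)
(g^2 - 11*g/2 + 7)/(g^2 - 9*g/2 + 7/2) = (g - 2)/(g - 1)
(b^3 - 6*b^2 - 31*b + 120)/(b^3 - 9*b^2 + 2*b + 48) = (b + 5)/(b + 2)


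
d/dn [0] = 0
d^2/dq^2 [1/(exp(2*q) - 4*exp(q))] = 4*((1 - exp(q))*(exp(q) - 4) + 2*(exp(q) - 2)^2)*exp(-q)/(exp(q) - 4)^3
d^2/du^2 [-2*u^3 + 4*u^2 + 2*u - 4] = 8 - 12*u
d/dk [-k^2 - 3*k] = -2*k - 3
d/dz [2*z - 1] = 2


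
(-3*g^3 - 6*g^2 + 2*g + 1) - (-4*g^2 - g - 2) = -3*g^3 - 2*g^2 + 3*g + 3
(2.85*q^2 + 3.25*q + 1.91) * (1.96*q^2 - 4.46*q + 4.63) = 5.586*q^4 - 6.341*q^3 + 2.4441*q^2 + 6.5289*q + 8.8433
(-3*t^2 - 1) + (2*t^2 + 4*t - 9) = -t^2 + 4*t - 10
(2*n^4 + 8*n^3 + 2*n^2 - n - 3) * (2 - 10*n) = -20*n^5 - 76*n^4 - 4*n^3 + 14*n^2 + 28*n - 6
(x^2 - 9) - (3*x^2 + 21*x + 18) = -2*x^2 - 21*x - 27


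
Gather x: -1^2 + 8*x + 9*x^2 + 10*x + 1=9*x^2 + 18*x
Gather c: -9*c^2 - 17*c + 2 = -9*c^2 - 17*c + 2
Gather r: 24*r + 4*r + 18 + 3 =28*r + 21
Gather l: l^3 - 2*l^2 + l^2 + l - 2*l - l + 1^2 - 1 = l^3 - l^2 - 2*l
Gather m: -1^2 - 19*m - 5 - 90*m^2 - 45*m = -90*m^2 - 64*m - 6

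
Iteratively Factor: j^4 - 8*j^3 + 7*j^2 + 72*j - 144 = (j - 4)*(j^3 - 4*j^2 - 9*j + 36) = (j - 4)*(j + 3)*(j^2 - 7*j + 12) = (j - 4)^2*(j + 3)*(j - 3)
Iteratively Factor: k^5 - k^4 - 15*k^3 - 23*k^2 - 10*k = (k + 2)*(k^4 - 3*k^3 - 9*k^2 - 5*k) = k*(k + 2)*(k^3 - 3*k^2 - 9*k - 5) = k*(k + 1)*(k + 2)*(k^2 - 4*k - 5) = k*(k - 5)*(k + 1)*(k + 2)*(k + 1)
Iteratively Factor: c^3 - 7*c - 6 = (c + 2)*(c^2 - 2*c - 3) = (c - 3)*(c + 2)*(c + 1)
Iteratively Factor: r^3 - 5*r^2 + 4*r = (r)*(r^2 - 5*r + 4) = r*(r - 1)*(r - 4)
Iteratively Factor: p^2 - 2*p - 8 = (p - 4)*(p + 2)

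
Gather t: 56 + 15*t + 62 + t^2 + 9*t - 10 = t^2 + 24*t + 108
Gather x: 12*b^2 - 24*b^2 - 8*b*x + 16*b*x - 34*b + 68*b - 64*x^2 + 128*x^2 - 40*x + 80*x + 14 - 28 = -12*b^2 + 34*b + 64*x^2 + x*(8*b + 40) - 14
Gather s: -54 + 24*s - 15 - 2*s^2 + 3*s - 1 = -2*s^2 + 27*s - 70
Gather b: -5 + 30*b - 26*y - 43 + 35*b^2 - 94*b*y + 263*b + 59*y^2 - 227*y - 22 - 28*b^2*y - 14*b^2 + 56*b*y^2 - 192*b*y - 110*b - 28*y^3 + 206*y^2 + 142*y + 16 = b^2*(21 - 28*y) + b*(56*y^2 - 286*y + 183) - 28*y^3 + 265*y^2 - 111*y - 54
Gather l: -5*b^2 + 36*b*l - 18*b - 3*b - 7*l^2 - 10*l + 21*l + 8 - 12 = -5*b^2 - 21*b - 7*l^2 + l*(36*b + 11) - 4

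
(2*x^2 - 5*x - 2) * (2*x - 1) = 4*x^3 - 12*x^2 + x + 2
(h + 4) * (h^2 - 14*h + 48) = h^3 - 10*h^2 - 8*h + 192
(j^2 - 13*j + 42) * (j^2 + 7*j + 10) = j^4 - 6*j^3 - 39*j^2 + 164*j + 420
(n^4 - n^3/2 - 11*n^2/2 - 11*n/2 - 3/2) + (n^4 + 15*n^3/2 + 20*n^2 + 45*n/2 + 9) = 2*n^4 + 7*n^3 + 29*n^2/2 + 17*n + 15/2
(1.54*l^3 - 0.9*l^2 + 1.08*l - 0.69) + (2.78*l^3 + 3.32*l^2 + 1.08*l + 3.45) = 4.32*l^3 + 2.42*l^2 + 2.16*l + 2.76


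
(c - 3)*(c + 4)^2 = c^3 + 5*c^2 - 8*c - 48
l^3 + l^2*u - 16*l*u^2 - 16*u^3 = (l - 4*u)*(l + u)*(l + 4*u)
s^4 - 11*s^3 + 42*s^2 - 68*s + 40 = (s - 5)*(s - 2)^3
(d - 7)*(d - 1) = d^2 - 8*d + 7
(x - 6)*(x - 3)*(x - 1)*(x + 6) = x^4 - 4*x^3 - 33*x^2 + 144*x - 108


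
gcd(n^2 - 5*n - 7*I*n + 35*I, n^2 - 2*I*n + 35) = n - 7*I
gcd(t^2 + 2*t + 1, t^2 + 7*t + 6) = t + 1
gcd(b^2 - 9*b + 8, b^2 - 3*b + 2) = b - 1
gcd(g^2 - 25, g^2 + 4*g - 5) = g + 5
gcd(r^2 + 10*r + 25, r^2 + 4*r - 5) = r + 5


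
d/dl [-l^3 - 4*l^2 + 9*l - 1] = -3*l^2 - 8*l + 9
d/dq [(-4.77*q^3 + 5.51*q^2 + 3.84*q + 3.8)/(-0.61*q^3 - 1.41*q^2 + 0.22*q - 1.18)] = (10.0868*q^4 + 2.586*q^3 + 30.4664*q^2 - 2.2876*q - 5.3672)/(0.3721*q^6 + 1.7202*q^5 + 1.7197*q^4 + 0.8192*q^3 + 3.376*q^2 - 0.5192*q + 1.3924)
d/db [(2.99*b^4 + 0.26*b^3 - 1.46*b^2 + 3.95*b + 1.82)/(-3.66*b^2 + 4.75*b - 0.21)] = (-21.8868*b^5 + 41.6559*b^4 - 0.041599999999999*b^3 + 7.3582*b^2 + 13.9356*b - 9.4745)/(13.3956*b^4 - 34.77*b^3 + 24.0997*b^2 - 1.995*b + 0.0441)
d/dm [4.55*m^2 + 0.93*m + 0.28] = 9.1*m + 0.93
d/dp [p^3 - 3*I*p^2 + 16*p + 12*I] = 3*p^2 - 6*I*p + 16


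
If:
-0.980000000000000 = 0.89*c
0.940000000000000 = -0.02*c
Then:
No Solution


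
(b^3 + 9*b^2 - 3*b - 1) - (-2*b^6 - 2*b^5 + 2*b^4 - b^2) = 2*b^6 + 2*b^5 - 2*b^4 + b^3 + 10*b^2 - 3*b - 1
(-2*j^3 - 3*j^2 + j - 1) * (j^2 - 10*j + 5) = -2*j^5 + 17*j^4 + 21*j^3 - 26*j^2 + 15*j - 5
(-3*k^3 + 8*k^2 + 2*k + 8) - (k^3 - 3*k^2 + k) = -4*k^3 + 11*k^2 + k + 8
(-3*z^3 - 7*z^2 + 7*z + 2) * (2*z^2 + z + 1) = -6*z^5 - 17*z^4 + 4*z^3 + 4*z^2 + 9*z + 2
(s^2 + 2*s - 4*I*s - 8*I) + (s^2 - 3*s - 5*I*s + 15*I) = 2*s^2 - s - 9*I*s + 7*I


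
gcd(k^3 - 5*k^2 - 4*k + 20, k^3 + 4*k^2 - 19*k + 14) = k - 2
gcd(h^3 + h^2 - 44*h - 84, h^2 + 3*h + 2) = h + 2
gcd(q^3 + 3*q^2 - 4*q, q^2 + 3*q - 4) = q^2 + 3*q - 4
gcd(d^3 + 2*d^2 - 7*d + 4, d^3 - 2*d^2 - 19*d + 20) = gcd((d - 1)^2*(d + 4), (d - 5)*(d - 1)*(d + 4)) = d^2 + 3*d - 4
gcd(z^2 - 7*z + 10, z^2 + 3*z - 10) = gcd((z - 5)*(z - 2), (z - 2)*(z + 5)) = z - 2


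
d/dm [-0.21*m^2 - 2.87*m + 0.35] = -0.42*m - 2.87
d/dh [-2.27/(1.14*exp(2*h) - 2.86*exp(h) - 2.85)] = (5.1756*exp(h) - 6.4922)*exp(h)/(-1.14*exp(2*h) + 2.86*exp(h) + 2.85)^2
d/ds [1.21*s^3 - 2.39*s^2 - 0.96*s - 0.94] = 3.63*s^2 - 4.78*s - 0.96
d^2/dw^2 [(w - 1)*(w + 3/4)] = 2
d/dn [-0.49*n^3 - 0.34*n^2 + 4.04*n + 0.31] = -1.47*n^2 - 0.68*n + 4.04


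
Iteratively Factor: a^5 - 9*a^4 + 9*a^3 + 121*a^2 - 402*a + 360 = (a - 3)*(a^4 - 6*a^3 - 9*a^2 + 94*a - 120) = (a - 3)*(a - 2)*(a^3 - 4*a^2 - 17*a + 60) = (a - 3)^2*(a - 2)*(a^2 - a - 20) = (a - 3)^2*(a - 2)*(a + 4)*(a - 5)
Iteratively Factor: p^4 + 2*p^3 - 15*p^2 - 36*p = (p + 3)*(p^3 - p^2 - 12*p) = (p - 4)*(p + 3)*(p^2 + 3*p) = p*(p - 4)*(p + 3)*(p + 3)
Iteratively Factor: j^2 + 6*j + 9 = (j + 3)*(j + 3)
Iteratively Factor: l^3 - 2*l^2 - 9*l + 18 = (l + 3)*(l^2 - 5*l + 6) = (l - 2)*(l + 3)*(l - 3)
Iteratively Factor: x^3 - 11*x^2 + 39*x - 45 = (x - 5)*(x^2 - 6*x + 9) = (x - 5)*(x - 3)*(x - 3)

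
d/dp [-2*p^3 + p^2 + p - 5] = -6*p^2 + 2*p + 1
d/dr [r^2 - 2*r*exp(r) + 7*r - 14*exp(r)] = -2*r*exp(r) + 2*r - 16*exp(r) + 7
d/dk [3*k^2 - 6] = 6*k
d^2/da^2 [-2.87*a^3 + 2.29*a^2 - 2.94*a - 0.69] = 4.58 - 17.22*a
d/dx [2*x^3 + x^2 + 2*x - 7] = 6*x^2 + 2*x + 2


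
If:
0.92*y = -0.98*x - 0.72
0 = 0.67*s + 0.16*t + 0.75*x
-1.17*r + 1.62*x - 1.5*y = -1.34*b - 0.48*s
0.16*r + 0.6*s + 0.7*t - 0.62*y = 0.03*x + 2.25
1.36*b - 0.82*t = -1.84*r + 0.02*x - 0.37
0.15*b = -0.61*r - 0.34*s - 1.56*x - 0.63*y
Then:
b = 0.02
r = 1.07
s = -0.85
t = 2.87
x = 0.14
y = -0.93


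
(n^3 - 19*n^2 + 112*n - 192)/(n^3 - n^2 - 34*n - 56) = (-n^3 + 19*n^2 - 112*n + 192)/(-n^3 + n^2 + 34*n + 56)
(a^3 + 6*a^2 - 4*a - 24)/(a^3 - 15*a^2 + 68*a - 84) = (a^2 + 8*a + 12)/(a^2 - 13*a + 42)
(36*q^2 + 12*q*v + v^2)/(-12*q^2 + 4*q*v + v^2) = (-6*q - v)/(2*q - v)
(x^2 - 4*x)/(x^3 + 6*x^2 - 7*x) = (x - 4)/(x^2 + 6*x - 7)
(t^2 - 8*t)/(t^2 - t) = (t - 8)/(t - 1)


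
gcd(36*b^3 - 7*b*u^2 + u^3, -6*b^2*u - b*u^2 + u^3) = -6*b^2 - b*u + u^2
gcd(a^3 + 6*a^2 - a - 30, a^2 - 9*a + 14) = a - 2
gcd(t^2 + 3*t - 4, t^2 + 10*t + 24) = t + 4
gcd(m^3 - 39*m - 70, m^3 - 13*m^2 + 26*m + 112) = m^2 - 5*m - 14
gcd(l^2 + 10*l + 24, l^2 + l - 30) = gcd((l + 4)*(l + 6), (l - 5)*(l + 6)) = l + 6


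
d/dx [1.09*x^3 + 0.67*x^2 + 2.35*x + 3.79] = 3.27*x^2 + 1.34*x + 2.35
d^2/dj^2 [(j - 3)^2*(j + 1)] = 6*j - 10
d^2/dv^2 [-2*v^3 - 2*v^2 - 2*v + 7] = -12*v - 4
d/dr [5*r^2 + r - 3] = 10*r + 1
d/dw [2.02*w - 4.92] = 2.02000000000000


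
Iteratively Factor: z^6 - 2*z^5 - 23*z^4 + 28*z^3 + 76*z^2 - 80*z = (z - 1)*(z^5 - z^4 - 24*z^3 + 4*z^2 + 80*z) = (z - 1)*(z + 4)*(z^4 - 5*z^3 - 4*z^2 + 20*z) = (z - 1)*(z + 2)*(z + 4)*(z^3 - 7*z^2 + 10*z) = z*(z - 1)*(z + 2)*(z + 4)*(z^2 - 7*z + 10) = z*(z - 2)*(z - 1)*(z + 2)*(z + 4)*(z - 5)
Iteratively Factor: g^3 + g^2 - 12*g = (g + 4)*(g^2 - 3*g) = g*(g + 4)*(g - 3)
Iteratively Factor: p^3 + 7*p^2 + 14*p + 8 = (p + 2)*(p^2 + 5*p + 4) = (p + 1)*(p + 2)*(p + 4)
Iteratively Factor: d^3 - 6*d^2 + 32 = (d - 4)*(d^2 - 2*d - 8) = (d - 4)*(d + 2)*(d - 4)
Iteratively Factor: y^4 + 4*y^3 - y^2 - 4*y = (y + 1)*(y^3 + 3*y^2 - 4*y) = y*(y + 1)*(y^2 + 3*y - 4) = y*(y + 1)*(y + 4)*(y - 1)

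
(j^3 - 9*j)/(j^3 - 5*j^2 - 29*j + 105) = j*(j + 3)/(j^2 - 2*j - 35)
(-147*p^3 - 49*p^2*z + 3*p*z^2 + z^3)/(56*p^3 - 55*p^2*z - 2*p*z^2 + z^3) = (-21*p^2 - 4*p*z + z^2)/(8*p^2 - 9*p*z + z^2)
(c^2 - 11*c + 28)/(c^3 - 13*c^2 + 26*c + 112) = (c - 4)/(c^2 - 6*c - 16)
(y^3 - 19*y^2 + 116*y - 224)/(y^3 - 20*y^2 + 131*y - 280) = (y - 4)/(y - 5)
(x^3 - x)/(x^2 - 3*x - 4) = x*(x - 1)/(x - 4)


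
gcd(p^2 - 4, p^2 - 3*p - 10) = p + 2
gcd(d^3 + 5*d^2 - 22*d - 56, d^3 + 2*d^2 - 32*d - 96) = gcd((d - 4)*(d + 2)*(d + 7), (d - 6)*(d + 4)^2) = 1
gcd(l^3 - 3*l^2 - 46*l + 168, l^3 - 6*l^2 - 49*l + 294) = l^2 + l - 42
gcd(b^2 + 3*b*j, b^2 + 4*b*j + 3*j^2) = b + 3*j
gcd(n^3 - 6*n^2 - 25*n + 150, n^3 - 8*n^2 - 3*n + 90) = n^2 - 11*n + 30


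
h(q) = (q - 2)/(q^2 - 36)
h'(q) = -2*q*(q - 2)/(q^2 - 36)^2 + 1/(q^2 - 36) = (q^2 - 2*q*(q - 2) - 36)/(q^2 - 36)^2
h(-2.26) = 0.14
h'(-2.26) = -0.05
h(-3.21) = 0.20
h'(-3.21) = -0.09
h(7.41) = 0.29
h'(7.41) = -0.17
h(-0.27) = 0.06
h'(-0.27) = -0.03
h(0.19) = 0.05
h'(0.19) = -0.03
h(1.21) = 0.02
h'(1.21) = -0.03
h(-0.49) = 0.07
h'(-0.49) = -0.03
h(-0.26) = 0.06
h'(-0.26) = -0.03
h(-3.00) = 0.19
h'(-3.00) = -0.08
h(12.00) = 0.09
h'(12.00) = -0.01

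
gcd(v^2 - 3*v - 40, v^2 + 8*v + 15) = v + 5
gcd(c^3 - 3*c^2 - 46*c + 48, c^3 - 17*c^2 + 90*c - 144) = c - 8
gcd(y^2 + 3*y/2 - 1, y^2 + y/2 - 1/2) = y - 1/2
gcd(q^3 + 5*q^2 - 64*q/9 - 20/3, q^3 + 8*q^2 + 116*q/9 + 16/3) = q^2 + 20*q/3 + 4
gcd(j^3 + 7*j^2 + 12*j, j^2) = j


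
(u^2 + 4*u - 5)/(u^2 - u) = (u + 5)/u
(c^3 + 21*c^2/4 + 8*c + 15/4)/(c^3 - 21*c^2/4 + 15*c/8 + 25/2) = 2*(c^2 + 4*c + 3)/(2*c^2 - 13*c + 20)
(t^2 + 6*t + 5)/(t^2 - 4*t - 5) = (t + 5)/(t - 5)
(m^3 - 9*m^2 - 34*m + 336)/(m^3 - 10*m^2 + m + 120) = (m^2 - m - 42)/(m^2 - 2*m - 15)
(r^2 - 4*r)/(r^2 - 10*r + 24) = r/(r - 6)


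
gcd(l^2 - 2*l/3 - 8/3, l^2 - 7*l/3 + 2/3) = l - 2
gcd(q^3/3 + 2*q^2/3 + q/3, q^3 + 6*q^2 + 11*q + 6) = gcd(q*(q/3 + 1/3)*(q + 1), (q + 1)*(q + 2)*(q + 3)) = q + 1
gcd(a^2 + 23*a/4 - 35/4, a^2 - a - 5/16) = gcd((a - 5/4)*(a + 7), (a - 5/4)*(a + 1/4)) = a - 5/4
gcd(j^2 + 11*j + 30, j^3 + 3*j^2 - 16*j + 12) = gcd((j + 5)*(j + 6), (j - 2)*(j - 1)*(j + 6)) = j + 6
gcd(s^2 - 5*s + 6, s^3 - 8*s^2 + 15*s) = s - 3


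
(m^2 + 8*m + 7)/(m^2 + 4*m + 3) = (m + 7)/(m + 3)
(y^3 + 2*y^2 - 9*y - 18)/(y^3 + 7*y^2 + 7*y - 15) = (y^2 - y - 6)/(y^2 + 4*y - 5)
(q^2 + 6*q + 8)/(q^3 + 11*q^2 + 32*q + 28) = (q + 4)/(q^2 + 9*q + 14)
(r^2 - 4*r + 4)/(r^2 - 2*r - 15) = (-r^2 + 4*r - 4)/(-r^2 + 2*r + 15)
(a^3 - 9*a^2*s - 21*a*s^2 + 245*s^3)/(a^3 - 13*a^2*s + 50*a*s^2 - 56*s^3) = (a^2 - 2*a*s - 35*s^2)/(a^2 - 6*a*s + 8*s^2)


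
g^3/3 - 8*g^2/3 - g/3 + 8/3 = (g/3 + 1/3)*(g - 8)*(g - 1)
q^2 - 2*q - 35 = (q - 7)*(q + 5)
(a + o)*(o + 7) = a*o + 7*a + o^2 + 7*o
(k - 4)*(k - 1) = k^2 - 5*k + 4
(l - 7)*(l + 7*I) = l^2 - 7*l + 7*I*l - 49*I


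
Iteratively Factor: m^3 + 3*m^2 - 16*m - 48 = (m - 4)*(m^2 + 7*m + 12) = (m - 4)*(m + 4)*(m + 3)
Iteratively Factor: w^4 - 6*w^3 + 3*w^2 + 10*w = (w - 2)*(w^3 - 4*w^2 - 5*w) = w*(w - 2)*(w^2 - 4*w - 5) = w*(w - 5)*(w - 2)*(w + 1)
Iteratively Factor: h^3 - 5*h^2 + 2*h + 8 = (h + 1)*(h^2 - 6*h + 8) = (h - 4)*(h + 1)*(h - 2)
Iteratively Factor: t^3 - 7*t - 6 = (t - 3)*(t^2 + 3*t + 2) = (t - 3)*(t + 2)*(t + 1)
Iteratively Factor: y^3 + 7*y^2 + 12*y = (y + 4)*(y^2 + 3*y) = (y + 3)*(y + 4)*(y)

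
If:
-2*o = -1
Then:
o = 1/2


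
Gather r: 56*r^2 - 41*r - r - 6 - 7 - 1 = 56*r^2 - 42*r - 14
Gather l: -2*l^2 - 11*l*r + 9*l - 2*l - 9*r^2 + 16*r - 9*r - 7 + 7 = -2*l^2 + l*(7 - 11*r) - 9*r^2 + 7*r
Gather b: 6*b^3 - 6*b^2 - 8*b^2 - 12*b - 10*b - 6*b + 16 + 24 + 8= 6*b^3 - 14*b^2 - 28*b + 48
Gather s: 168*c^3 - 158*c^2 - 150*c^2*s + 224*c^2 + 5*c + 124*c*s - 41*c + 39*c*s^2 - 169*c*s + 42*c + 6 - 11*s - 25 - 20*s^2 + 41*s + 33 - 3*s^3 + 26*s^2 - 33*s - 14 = 168*c^3 + 66*c^2 + 6*c - 3*s^3 + s^2*(39*c + 6) + s*(-150*c^2 - 45*c - 3)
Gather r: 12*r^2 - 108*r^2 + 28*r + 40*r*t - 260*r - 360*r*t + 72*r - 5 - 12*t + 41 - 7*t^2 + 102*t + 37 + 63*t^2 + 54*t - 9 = -96*r^2 + r*(-320*t - 160) + 56*t^2 + 144*t + 64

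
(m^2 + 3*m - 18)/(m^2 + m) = (m^2 + 3*m - 18)/(m*(m + 1))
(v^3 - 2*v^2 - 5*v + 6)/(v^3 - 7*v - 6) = (v - 1)/(v + 1)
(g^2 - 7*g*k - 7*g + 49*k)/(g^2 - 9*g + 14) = (g - 7*k)/(g - 2)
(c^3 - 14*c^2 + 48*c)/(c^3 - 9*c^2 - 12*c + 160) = c*(c - 6)/(c^2 - c - 20)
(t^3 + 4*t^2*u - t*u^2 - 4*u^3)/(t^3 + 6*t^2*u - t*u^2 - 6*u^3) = (t + 4*u)/(t + 6*u)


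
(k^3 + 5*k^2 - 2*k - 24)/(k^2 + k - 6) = k + 4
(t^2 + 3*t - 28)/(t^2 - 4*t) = (t + 7)/t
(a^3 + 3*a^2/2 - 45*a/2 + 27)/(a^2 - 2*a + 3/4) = 2*(a^2 + 3*a - 18)/(2*a - 1)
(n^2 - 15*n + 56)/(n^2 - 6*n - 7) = (n - 8)/(n + 1)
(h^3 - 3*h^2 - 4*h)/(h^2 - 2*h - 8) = h*(h + 1)/(h + 2)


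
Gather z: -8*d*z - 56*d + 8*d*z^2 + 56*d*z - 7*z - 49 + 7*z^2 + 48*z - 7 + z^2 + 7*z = -56*d + z^2*(8*d + 8) + z*(48*d + 48) - 56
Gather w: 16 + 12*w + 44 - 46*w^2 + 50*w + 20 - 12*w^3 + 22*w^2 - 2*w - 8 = -12*w^3 - 24*w^2 + 60*w + 72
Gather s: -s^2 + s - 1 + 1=-s^2 + s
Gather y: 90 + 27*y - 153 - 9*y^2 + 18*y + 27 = -9*y^2 + 45*y - 36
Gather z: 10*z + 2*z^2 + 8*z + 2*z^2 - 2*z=4*z^2 + 16*z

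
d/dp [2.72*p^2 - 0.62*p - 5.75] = 5.44*p - 0.62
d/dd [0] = 0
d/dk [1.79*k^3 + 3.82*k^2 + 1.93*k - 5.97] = 5.37*k^2 + 7.64*k + 1.93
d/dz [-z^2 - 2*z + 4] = -2*z - 2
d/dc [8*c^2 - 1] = 16*c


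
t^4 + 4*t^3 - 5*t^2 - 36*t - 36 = (t - 3)*(t + 2)^2*(t + 3)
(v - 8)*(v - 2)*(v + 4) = v^3 - 6*v^2 - 24*v + 64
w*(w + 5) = w^2 + 5*w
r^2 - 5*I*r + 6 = (r - 6*I)*(r + I)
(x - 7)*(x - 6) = x^2 - 13*x + 42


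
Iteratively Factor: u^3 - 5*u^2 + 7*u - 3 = (u - 3)*(u^2 - 2*u + 1) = (u - 3)*(u - 1)*(u - 1)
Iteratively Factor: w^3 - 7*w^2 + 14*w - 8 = (w - 2)*(w^2 - 5*w + 4) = (w - 4)*(w - 2)*(w - 1)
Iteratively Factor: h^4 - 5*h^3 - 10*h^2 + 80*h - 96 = (h - 3)*(h^3 - 2*h^2 - 16*h + 32) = (h - 3)*(h + 4)*(h^2 - 6*h + 8) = (h - 3)*(h - 2)*(h + 4)*(h - 4)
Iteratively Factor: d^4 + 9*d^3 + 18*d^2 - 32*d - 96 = (d + 4)*(d^3 + 5*d^2 - 2*d - 24) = (d - 2)*(d + 4)*(d^2 + 7*d + 12) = (d - 2)*(d + 4)^2*(d + 3)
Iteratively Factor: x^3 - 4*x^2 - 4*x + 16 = (x - 4)*(x^2 - 4) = (x - 4)*(x + 2)*(x - 2)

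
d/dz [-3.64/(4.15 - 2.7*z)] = -9.828/(2.7*z - 4.15)^2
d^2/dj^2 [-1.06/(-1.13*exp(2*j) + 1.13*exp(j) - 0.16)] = ((1.1978 - 4.7912*exp(j))*(1.13*exp(2*j) - 1.13*exp(j) + 0.16) + 1.06*(2.26*exp(j) - 1.13)*(4.52*exp(j) - 2.26)*exp(j))*exp(j)/(1.13*exp(2*j) - 1.13*exp(j) + 0.16)^3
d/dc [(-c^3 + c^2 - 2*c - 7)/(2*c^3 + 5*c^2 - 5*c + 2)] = (-7*c^4 + 18*c^3 + 41*c^2 + 74*c - 39)/(4*c^6 + 20*c^5 + 5*c^4 - 42*c^3 + 45*c^2 - 20*c + 4)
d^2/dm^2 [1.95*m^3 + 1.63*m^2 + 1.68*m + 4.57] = 11.7*m + 3.26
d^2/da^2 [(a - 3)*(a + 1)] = 2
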